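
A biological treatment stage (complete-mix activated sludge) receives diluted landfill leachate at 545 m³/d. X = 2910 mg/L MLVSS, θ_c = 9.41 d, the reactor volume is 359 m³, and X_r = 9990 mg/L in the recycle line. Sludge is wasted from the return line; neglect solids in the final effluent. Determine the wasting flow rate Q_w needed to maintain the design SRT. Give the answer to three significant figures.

Q_w ≈ 11.1 m³/d

Wasting from the return line (neglecting effluent solids): Q_w = V·X / (θ_c·X_r) = 359.0 × 2910 / (9.41 × 9990) = 11.11 m³/d.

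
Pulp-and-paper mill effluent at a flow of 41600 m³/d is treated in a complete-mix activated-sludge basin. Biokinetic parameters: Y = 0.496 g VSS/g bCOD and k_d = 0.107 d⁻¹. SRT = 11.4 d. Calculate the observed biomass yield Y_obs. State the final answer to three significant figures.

Y_obs ≈ 0.223 g VSS/g bCOD

The observed yield is Y_obs = Y/(1 + k_d·θ_c) = 0.496 / (1 + 0.107 × 11.4) = 0.496 / 2.220 = 0.2234 g VSS per g bCOD removed.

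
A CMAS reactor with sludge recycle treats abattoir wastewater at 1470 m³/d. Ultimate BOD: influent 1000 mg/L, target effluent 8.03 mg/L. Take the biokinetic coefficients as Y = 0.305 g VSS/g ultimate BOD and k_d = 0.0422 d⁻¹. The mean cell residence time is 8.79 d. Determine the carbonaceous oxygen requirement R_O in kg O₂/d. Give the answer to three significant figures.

R_O ≈ 998 kg O₂/d

The observed yield is Y_obs = Y/(1 + k_d·θ_c) = 0.305 / (1 + 0.0422 × 8.79) = 0.305 / 1.371 = 0.2225 g VSS per g ultimate BOD removed.
ΔS = 1000 − 8.03 = 992.0 mg/L, so the substrate removal rate is 1470 × 992.0/1000 = 1458 kg ultimate BOD/d.
Biomass synthesised: P_X = Y_obs × 1458 = 324.4 kg VSS/d.
R_O = Q·ΔS − 1.42 P_X = 1458 − 460.7 = 997.5 kg O₂/d.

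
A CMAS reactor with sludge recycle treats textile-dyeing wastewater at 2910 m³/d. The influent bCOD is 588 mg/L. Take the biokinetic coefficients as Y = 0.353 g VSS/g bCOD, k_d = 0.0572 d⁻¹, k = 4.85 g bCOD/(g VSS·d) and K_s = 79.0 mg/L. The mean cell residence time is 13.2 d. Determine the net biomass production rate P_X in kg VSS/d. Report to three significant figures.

For a completely mixed reactor with recycle the Lawrence–McCarty relation gives S = K_s·(1 + k_d·θ_c) / [θ_c·(Y·k − k_d) − 1] = 79.0 × (1 + 0.0572 × 13.2) / [13.2 × (0.353 × 4.85 − 0.0572) − 1] = 138.6 / 20.84 = 6.652 mg/L.
Observed yield with endogenous decay: Y_obs = Y / (1 + k_d·θ_c) = 0.353 / (1 + 0.0572 × 13.2) = 0.353 / 1.755 = 0.2011 g VSS/g bCOD.
ΔS = 588 − 6.65 = 581.4 mg/L, so the substrate removal rate is 2910 × 581.4/1000 = 1692 kg bCOD/d.
P_X = Y_obs · Q(S₀ − S) = 0.2011 × 1692 = 340.3 kg VSS/d.

P_X ≈ 340 kg VSS/d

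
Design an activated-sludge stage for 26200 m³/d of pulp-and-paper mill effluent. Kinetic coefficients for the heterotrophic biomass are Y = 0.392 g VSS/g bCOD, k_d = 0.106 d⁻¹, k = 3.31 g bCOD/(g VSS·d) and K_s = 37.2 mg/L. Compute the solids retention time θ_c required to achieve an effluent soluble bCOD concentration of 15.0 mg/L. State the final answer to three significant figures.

θ_c ≈ 3.75 d

Specific growth rate at S = 15.0 mg/L: μ = YkS/(K_s+S) = 0.392·3.31·15.0/(37.2+15.0) = 0.3729 d⁻¹.
θ_c = 1/(μ − k_d) = 1/(0.3729 − 0.106) = 1/0.2669 = 3.747 d.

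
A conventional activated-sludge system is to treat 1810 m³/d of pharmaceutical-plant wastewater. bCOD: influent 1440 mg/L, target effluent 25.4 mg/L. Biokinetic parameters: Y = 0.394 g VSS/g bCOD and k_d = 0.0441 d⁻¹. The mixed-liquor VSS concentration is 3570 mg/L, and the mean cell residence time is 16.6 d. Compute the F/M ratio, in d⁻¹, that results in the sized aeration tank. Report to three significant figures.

F/M ≈ 0.270 d⁻¹

From the SRT design equation V = Y Q (S₀−S) θ_c / [X (1 + k_d θ_c)] = 0.394 × 1810 × (1440 − 25.4) × 16.6 / [3570 × (1 + 0.0441 × 16.6)] = 1.67×10^7 / 6183 = 2708 m³.
F/M = Q·S₀ / (V·X) = 1810 × 1440 / (2708 × 3570) = 0.2696 g bCOD·(g VSS·d)⁻¹.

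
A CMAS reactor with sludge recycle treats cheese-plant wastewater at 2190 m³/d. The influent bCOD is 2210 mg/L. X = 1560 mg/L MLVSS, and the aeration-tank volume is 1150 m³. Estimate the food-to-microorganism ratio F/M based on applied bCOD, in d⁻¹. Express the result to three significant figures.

F/M ≈ 2.70 d⁻¹

F/M = Q·S₀ / (V·X) = 2190 × 2210 / (1150 × 1560) = 2.698 g bCOD·(g VSS·d)⁻¹.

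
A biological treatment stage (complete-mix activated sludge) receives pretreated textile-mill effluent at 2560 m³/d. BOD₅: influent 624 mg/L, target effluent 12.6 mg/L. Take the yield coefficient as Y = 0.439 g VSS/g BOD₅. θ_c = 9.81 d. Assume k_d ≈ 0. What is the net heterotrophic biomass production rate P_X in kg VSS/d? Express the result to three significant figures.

With endogenous decay neglected, the observed yield equals the true yield: Y_obs = Y = 0.439 g VSS/g BOD₅.
ΔS = 624 − 12.6 = 611.4 mg/L, so the substrate removal rate is 2560 × 611.4/1000 = 1565 kg BOD₅/d.
Biomass produced: P_X = Y_obs·Q·ΔS = 0.4390 × 1565 ≈ 687.1 kg VSS/d.

P_X ≈ 687 kg VSS/d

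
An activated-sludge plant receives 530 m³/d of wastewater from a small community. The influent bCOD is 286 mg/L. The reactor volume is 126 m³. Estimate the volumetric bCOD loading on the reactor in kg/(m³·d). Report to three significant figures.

Volumetric loading L_v = Q·S₀ / V = 530 × 286 g/m³ / 126.0 m³ = 1203 g/(m³·d) = 1.203 kg bCOD/(m³·d).

L_v ≈ 1.20 kg bCOD/(m³·d)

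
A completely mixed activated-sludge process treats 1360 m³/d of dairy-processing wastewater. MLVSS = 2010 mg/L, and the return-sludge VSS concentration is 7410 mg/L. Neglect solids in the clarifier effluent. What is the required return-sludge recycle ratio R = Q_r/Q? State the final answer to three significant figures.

Mass balance around the secondary clarifier (neglecting effluent solids): R = X / (X_r − X) = 2010 / (7410 − 2010) = 0.3722.

R ≈ 0.372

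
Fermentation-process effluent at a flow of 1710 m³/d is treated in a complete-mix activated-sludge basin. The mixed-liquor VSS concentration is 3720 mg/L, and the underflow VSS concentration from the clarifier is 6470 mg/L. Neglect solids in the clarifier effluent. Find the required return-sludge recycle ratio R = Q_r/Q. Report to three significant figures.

Solids balance on the clarifier gives (1+R)X = R·X_r, so R = X/(X_r − X) = 3720 / (6470 − 3720) = 1.353.

R ≈ 1.35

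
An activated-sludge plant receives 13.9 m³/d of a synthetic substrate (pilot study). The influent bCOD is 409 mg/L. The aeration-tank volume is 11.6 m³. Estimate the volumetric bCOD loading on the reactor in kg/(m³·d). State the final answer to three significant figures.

L_v ≈ 0.490 kg bCOD/(m³·d)

Applied bCOD load per unit volume = Q·S₀/V = (13.9 × 409/1000)/11.60 = 0.4901 kg bCOD·m⁻³·d⁻¹.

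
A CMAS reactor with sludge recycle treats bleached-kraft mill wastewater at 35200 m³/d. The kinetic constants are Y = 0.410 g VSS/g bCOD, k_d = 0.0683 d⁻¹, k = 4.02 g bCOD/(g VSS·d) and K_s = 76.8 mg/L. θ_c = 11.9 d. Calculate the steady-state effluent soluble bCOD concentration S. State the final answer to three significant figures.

S ≈ 7.82 mg/L

For a completely mixed reactor with recycle the Lawrence–McCarty relation gives S = K_s·(1 + k_d·θ_c) / [θ_c·(Y·k − k_d) − 1] = 76.8 × (1 + 0.0683 × 11.9) / [11.9 × (0.410 × 4.02 − 0.0683) − 1] = 139.2 / 17.80 = 7.821 mg/L.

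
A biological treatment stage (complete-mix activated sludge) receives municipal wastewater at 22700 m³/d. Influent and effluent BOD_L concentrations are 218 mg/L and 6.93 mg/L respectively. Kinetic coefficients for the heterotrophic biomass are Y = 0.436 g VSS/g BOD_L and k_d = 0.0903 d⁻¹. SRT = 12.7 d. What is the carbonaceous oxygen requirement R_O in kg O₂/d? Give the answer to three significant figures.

The observed yield is Y_obs = Y/(1 + k_d·θ_c) = 0.436 / (1 + 0.0903 × 12.7) = 0.436 / 2.147 = 0.2031 g VSS per g BOD_L removed.
Substrate removed = Q·(S₀ − S) = 22700 m³/d × (218 − 6.93) g/m³ = 4.79×10^6 g/d = 4791 kg/d.
P_X = Y_obs·Q·(S₀ − S) = 0.2031 × 4791 = 973.1 kg VSS/d.
Carbonaceous O₂ demand = substrate oxidised − cell-mass equivalent = 4791 − 1.42 × 973.1 = 3410 kg O₂/d.

R_O ≈ 3410 kg O₂/d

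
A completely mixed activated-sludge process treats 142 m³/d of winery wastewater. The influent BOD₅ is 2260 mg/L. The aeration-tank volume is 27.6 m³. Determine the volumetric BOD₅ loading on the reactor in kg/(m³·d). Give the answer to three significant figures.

L_v = Q S₀ / V = 142 × 2260 × 10⁻³ / 27.60 = 11.63 kg/(m³·d).

L_v ≈ 11.6 kg BOD₅/(m³·d)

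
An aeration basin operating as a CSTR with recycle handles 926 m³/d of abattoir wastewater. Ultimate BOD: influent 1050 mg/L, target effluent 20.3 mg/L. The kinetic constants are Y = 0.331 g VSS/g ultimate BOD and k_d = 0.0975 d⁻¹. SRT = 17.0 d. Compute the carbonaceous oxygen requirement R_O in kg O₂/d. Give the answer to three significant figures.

R_O ≈ 785 kg O₂/d

Observed yield with endogenous decay: Y_obs = Y / (1 + k_d·θ_c) = 0.331 / (1 + 0.0975 × 17.0) = 0.331 / 2.657 = 0.1246 g VSS/g ultimate BOD.
Substrate removed = Q·(S₀ − S) = 926 m³/d × (1050 − 20.3) g/m³ = 9.54×10^5 g/d = 953.5 kg/d.
Net sludge production P_X = 0.1246 × 953.5 = 118.8 kg VSS/d.
R_O = Q·ΔS − 1.42 P_X = 953.5 − 168.6 = 784.9 kg O₂/d.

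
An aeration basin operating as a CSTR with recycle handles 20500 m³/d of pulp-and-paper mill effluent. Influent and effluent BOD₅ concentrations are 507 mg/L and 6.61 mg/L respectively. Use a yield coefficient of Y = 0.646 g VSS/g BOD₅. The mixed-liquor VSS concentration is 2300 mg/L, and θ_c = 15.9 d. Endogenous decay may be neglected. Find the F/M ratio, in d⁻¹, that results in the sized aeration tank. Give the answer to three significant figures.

Biomass mass balance (decay neglected): V·X = Y·Q·(S₀ − S)·θ_c, so V = 0.646 × 20500 × (507 − 6.61) × 15.9 / 2300 = 45810 m³.
Food-to-microorganism ratio F/M = Q S₀ / (V X) = 20500 × 507 / (45810 × 2300) = 0.09864 d⁻¹.

F/M ≈ 0.0986 d⁻¹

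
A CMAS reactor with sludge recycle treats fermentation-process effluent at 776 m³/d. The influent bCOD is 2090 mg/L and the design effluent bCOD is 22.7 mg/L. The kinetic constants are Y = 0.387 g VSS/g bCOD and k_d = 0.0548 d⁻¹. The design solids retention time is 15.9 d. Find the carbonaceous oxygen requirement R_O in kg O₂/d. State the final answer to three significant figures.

Y_obs = Y / (1 + k_d θ_c) = 0.387 / (1 + 0.0548 × 15.9) = 0.387 / 1.871 = 0.2068.
Substrate removed = Q·(S₀ − S) = 776 m³/d × (2090 − 22.7) g/m³ = 1.6×10^6 g/d = 1604 kg/d.
Net sludge production P_X = 0.2068 × 1604 = 331.8 kg VSS/d.
R_O = Q·ΔS − 1.42 P_X = 1604 − 471.1 = 1133 kg O₂/d.

R_O ≈ 1130 kg O₂/d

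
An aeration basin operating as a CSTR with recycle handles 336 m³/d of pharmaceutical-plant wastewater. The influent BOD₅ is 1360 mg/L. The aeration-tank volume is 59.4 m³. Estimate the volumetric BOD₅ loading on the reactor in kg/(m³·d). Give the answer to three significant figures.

L_v ≈ 7.69 kg BOD₅/(m³·d)

Volumetric loading L_v = Q·S₀ / V = 336 × 1360 g/m³ / 59.40 m³ = 7693 g/(m³·d) = 7.693 kg BOD₅/(m³·d).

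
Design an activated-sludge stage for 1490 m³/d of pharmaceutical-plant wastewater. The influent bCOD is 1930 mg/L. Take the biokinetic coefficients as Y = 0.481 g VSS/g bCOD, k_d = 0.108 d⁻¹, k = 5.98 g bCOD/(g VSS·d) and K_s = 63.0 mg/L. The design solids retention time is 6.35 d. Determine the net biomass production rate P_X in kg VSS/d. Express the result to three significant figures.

For a completely mixed reactor with recycle the Lawrence–McCarty relation gives S = K_s·(1 + k_d·θ_c) / [θ_c·(Y·k − k_d) − 1] = 63.0 × (1 + 0.108 × 6.35) / [6.35 × (0.481 × 5.98 − 0.108) − 1] = 106.2 / 16.58 = 6.406 mg/L.
The observed yield is Y_obs = Y/(1 + k_d·θ_c) = 0.481 / (1 + 0.108 × 6.35) = 0.481 / 1.686 = 0.2853 g VSS per g bCOD removed.
Q·(S₀ − S) = 1490 × (1930 − 6.41) × 10⁻³ = 2866 kg/d removed.
Net biomass production P_X = Y_obs × Q·(S₀ − S) = 0.2853 × 2866 = 817.8 kg VSS/d.

P_X ≈ 818 kg VSS/d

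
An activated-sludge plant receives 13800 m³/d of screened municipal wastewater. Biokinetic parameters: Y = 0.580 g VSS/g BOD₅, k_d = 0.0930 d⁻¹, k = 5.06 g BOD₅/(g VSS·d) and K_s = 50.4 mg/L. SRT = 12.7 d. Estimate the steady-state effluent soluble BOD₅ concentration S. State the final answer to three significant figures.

S ≈ 3.13 mg/L

For a completely mixed reactor with recycle the Lawrence–McCarty relation gives S = K_s·(1 + k_d·θ_c) / [θ_c·(Y·k − k_d) − 1] = 50.4 × (1 + 0.0930 × 12.7) / [12.7 × (0.580 × 5.06 − 0.0930) − 1] = 109.9 / 35.09 = 3.133 mg/L.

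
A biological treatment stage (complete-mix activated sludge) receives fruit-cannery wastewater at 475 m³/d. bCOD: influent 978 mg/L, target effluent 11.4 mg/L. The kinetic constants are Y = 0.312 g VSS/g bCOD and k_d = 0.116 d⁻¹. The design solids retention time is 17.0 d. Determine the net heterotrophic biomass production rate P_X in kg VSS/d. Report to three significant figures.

P_X ≈ 48.2 kg VSS/d

The observed yield is Y_obs = Y/(1 + k_d·θ_c) = 0.312 / (1 + 0.116 × 17.0) = 0.312 / 2.972 = 0.1050 g VSS per g bCOD removed.
Mass of bCOD removed per day: Q(S₀ − S) = 475 × 966.6 g/m³ = 459.1 kg/d.
P_X = Y_obs · Q(S₀ − S) = 0.1050 × 459.1 = 48.20 kg VSS/d.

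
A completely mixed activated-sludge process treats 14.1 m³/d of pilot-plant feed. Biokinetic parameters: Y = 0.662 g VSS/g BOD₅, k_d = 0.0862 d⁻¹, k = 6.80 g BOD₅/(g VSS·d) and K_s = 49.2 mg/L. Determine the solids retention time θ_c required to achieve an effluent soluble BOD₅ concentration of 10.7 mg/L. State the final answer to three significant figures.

From 1/θ_c = Y·k·S/(K_s + S) − k_d: Y·k·S/(K_s+S) = 0.662 × 6.80 × 10.7 / (49.2 + 10.7) = 0.8041 d⁻¹.
θ_c = 1/(μ − k_d) = 1/(0.8041 − 0.0862) = 1/0.7179 = 1.393 d.

θ_c ≈ 1.39 d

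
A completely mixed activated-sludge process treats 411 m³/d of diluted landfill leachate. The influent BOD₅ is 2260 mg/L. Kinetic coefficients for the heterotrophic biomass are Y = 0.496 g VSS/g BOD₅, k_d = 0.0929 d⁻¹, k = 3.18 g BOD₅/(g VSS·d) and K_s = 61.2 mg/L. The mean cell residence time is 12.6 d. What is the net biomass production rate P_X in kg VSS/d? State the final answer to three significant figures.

From the Monod/SRT balance for a CMAS, S = K_s·(1+k_d θ_c)/[θ_c·(Y k − k_d) − 1] = 61.2 × (1 + 0.0929 × 12.6) / [12.6 × (0.496 × 3.18 − 0.0929) − 1] = 132.8 / 17.70 = 7.504 mg/L.
The observed yield is Y_obs = Y/(1 + k_d·θ_c) = 0.496 / (1 + 0.0929 × 12.6) = 0.496 / 2.171 = 0.2285 g VSS per g BOD₅ removed.
ΔS = 2260 − 7.50 = 2252 mg/L, so the substrate removal rate is 411 × 2252/1000 = 925.8 kg BOD₅/d.
Biomass produced: P_X = Y_obs·Q·ΔS = 0.2285 × 925.8 ≈ 211.6 kg VSS/d.

P_X ≈ 212 kg VSS/d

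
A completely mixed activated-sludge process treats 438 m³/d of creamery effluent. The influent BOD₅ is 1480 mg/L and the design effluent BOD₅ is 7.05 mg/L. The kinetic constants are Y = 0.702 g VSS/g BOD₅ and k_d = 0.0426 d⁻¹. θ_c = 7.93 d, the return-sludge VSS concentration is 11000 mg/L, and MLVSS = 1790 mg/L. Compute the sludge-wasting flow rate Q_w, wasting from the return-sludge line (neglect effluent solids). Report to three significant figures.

Q_w ≈ 30.8 m³/d

Steady-state biomass mass balance: V·X·(1 + k_d·θ_c) = Y·Q·(S₀ − S)·θ_c, so V = 0.702 × 438 × (1480 − 7.05) × 7.93 / [1790 × (1 + 0.0426 × 7.93)] = 3.59×10^6 / 2395 = 1500 m³.
Wasting from the return line (neglecting effluent solids): Q_w = V·X / (θ_c·X_r) = 1500 × 1790 / (7.93 × 11000) = 30.78 m³/d.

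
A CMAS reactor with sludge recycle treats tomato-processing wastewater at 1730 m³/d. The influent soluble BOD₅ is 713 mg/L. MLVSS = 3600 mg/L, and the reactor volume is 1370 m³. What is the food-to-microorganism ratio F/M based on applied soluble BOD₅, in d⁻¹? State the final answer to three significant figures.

Food-to-microorganism ratio F/M = Q S₀ / (V X) = 1730 × 713 / (1370 × 3600) = 0.2501 d⁻¹.

F/M ≈ 0.250 d⁻¹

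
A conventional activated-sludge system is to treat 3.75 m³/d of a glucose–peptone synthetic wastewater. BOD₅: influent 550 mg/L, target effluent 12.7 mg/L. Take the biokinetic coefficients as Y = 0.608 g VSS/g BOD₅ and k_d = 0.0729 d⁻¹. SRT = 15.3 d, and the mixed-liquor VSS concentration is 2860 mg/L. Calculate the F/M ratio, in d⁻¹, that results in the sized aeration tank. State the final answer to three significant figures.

Steady-state biomass mass balance: V·X·(1 + k_d·θ_c) = Y·Q·(S₀ − S)·θ_c, so V = 0.608 × 3.75 × (550 − 12.7) × 15.3 / [2860 × (1 + 0.0729 × 15.3)] = 1.87×10^4 / 6050 = 3.098 m³.
F/M = Q·S₀ / (V·X) = 3.75 × 550 / (3.098 × 2860) = 0.2328 g BOD₅·(g VSS·d)⁻¹.

F/M ≈ 0.233 d⁻¹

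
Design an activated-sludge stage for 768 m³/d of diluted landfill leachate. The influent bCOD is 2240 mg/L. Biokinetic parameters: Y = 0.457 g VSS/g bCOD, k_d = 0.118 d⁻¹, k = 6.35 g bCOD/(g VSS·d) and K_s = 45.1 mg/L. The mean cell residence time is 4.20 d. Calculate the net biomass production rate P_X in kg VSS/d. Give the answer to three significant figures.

From the Monod/SRT balance for a CMAS, S = K_s·(1+k_d θ_c)/[θ_c·(Y k − k_d) − 1] = 45.1 × (1 + 0.118 × 4.20) / [4.20 × (0.457 × 6.35 − 0.118) − 1] = 67.45 / 10.69 = 6.308 mg/L.
Y_obs = Y / (1 + k_d θ_c) = 0.457 / (1 + 0.118 × 4.20) = 0.457 / 1.496 = 0.3056.
Q·(S₀ − S) = 768 × (2240 − 6.31) × 10⁻³ = 1715 kg/d removed.
P_X = Y_obs · Q(S₀ − S) = 0.3056 × 1715 = 524.2 kg VSS/d.

P_X ≈ 524 kg VSS/d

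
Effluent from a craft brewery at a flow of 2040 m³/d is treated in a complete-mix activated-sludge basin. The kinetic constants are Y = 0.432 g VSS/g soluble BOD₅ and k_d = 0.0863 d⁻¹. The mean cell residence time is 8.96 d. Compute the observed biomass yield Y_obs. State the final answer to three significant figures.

Observed yield with endogenous decay: Y_obs = Y / (1 + k_d·θ_c) = 0.432 / (1 + 0.0863 × 8.96) = 0.432 / 1.773 = 0.2436 g VSS/g soluble BOD₅.

Y_obs ≈ 0.244 g VSS/g soluble BOD₅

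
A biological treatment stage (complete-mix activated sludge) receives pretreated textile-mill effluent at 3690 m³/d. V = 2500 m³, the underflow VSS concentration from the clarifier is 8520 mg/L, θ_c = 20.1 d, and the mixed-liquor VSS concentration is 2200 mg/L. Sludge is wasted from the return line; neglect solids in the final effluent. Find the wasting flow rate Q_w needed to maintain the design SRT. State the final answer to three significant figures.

Q_w ≈ 32.1 m³/d

Q_w = (V·X)/(θ_c X_r) = 2500 × 2200 / (20.1 × 8520) = 32.12 m³/d.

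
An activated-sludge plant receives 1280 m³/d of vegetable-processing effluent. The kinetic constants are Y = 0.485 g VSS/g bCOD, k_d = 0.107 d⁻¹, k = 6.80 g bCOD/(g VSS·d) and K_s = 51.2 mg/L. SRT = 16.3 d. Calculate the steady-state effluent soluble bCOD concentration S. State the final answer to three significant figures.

S ≈ 2.75 mg/L

Effluent substrate depends only on kinetics and SRT: S = K_s(1 + k_d θ_c) / [θ_c(Yk − k_d) − 1] = 51.2 × (1 + 0.107 × 16.3) / [16.3 × (0.485 × 6.80 − 0.107) − 1] = 140.5 / 51.01 = 2.754 mg/L.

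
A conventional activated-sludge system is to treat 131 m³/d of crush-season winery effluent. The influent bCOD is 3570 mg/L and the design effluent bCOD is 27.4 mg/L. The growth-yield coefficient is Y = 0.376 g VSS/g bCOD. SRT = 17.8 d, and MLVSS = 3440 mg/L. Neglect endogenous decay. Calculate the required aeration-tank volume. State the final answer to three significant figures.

With k_d = 0 the design equation reduces to V = Y Q (S₀−S) θ_c / X = 0.376 × 131 × (3570 − 27.4) × 17.8 / 3440 = 902.9 m³.

V ≈ 903 m³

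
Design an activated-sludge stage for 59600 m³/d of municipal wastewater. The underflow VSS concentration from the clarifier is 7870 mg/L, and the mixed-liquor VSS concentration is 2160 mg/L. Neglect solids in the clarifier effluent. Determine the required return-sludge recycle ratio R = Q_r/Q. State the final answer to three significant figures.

R ≈ 0.378

R = Q_r/Q = X/(X_r − X) = 2160 / (7870 − 2160) = 0.3783.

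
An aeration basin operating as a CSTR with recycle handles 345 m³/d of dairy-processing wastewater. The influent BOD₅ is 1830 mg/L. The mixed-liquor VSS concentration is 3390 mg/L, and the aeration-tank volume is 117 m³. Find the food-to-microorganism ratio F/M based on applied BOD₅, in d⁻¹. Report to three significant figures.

F/M ≈ 1.59 d⁻¹

F/M = Q·S₀ / (V·X) = 345 × 1830 / (117.0 × 3390) = 1.592 g BOD₅·(g VSS·d)⁻¹.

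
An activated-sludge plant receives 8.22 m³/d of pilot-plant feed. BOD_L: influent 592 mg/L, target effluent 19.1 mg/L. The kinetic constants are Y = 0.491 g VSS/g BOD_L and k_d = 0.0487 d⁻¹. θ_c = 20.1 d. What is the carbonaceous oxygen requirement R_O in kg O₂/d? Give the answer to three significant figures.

Y_obs = Y / (1 + k_d θ_c) = 0.491 / (1 + 0.0487 × 20.1) = 0.491 / 1.979 = 0.2481.
Mass of BOD_L removed per day: Q(S₀ − S) = 8.22 × 572.9 g/m³ = 4.709 kg/d.
Biomass synthesised: P_X = Y_obs × 4.709 = 1.168 kg VSS/d.
Carbonaceous O₂ demand = substrate oxidised − cell-mass equivalent = 4.709 − 1.42 × 1.168 = 3.050 kg O₂/d.

R_O ≈ 3.05 kg O₂/d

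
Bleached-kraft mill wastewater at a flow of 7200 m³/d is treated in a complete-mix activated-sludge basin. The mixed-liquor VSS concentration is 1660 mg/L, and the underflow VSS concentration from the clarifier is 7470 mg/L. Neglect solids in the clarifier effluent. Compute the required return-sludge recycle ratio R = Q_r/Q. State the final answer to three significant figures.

Solids balance on the clarifier gives (1+R)X = R·X_r, so R = X/(X_r − X) = 1660 / (7470 − 1660) = 0.2857.

R ≈ 0.286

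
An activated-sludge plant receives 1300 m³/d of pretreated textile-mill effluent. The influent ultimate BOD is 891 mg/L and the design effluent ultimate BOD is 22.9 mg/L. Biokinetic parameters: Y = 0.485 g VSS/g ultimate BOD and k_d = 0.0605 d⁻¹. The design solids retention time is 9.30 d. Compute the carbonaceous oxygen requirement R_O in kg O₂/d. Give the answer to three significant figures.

R_O ≈ 631 kg O₂/d

Y_obs = Y / (1 + k_d θ_c) = 0.485 / (1 + 0.0605 × 9.30) = 0.485 / 1.563 = 0.3104.
Substrate removed = Q·(S₀ − S) = 1300 m³/d × (891 − 22.9) g/m³ = 1.13×10^6 g/d = 1129 kg/d.
P_X = Y_obs·Q·(S₀ − S) = 0.3104 × 1129 = 350.3 kg VSS/d.
Carbonaceous O₂ demand = substrate oxidised − cell-mass equivalent = 1129 − 1.42 × 350.3 = 631.2 kg O₂/d.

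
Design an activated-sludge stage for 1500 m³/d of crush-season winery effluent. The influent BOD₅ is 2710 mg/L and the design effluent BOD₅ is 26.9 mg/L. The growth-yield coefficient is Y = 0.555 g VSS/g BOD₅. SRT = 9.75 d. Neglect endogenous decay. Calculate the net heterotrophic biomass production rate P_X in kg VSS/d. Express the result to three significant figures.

P_X ≈ 2230 kg VSS/d

No decay correction is needed, so Y_obs = Y = 0.555.
Mass of BOD₅ removed per day: Q(S₀ − S) = 1500 × 2683 g/m³ = 4025 kg/d.
Biomass produced: P_X = Y_obs·Q·ΔS = 0.5550 × 4025 ≈ 2234 kg VSS/d.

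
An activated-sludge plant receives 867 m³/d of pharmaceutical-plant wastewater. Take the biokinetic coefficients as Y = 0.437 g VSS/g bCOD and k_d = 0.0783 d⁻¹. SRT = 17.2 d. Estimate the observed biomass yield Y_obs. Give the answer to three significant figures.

The observed yield is Y_obs = Y/(1 + k_d·θ_c) = 0.437 / (1 + 0.0783 × 17.2) = 0.437 / 2.347 = 0.1862 g VSS per g bCOD removed.

Y_obs ≈ 0.186 g VSS/g bCOD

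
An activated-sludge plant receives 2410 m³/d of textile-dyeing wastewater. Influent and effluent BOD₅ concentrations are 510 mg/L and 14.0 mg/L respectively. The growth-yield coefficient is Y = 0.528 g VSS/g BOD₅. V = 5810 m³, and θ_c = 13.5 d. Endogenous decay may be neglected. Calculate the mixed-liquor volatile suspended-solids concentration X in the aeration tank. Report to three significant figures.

Without decay, X = Y Q (S₀−S) θ_c / V = 0.528 × 2410 × (510 − 14.0) × 13.5 / 5810 = 1467 mg/L.

X ≈ 1470 mg/L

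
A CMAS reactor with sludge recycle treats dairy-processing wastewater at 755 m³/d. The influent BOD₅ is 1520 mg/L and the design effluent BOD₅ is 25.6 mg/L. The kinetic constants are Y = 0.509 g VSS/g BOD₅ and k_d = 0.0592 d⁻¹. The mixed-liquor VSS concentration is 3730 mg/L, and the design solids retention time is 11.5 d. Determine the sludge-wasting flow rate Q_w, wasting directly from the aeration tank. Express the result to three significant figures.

Q_w ≈ 91.6 m³/d

Rearranging the biomass balance for a CMAS with decay, V = Y·Q·ΔS·θ_c / [X·(1+k_d θ_c)] = 0.509 × 755 × (1520 − 25.6) × 11.5 / [3730 × (1 + 0.0592 × 11.5)] = 6.6×10^6 / 6269 = 1053 m³.
Wasting from the aeration tank: Q_w = V / θ_c = 1053 / 11.5 = 91.60 m³/d.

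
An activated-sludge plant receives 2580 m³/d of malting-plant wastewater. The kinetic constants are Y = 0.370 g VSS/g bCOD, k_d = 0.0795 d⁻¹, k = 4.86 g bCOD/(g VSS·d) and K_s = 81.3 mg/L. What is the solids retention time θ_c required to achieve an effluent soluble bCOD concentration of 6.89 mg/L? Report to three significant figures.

At the target effluent, Y k S/(K_s+S) = 0.370×4.86×6.89/88.19 = 0.1405 d⁻¹.
θ_c = 1/(μ − k_d) = 1/(0.1405 − 0.0795) = 1/0.06099 = 16.40 d.

θ_c ≈ 16.4 d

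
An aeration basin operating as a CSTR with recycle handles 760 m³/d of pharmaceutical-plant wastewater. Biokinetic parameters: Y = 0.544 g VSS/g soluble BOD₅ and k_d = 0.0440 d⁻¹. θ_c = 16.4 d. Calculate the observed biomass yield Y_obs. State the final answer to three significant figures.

Y_obs ≈ 0.316 g VSS/g soluble BOD₅

The observed yield is Y_obs = Y/(1 + k_d·θ_c) = 0.544 / (1 + 0.0440 × 16.4) = 0.544 / 1.722 = 0.3160 g VSS per g soluble BOD₅ removed.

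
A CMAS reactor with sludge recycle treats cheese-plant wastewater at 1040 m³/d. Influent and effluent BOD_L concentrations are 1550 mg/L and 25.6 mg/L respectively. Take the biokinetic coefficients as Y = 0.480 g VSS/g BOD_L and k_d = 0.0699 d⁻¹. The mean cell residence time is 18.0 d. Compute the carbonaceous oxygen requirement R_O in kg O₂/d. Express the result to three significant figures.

R_O ≈ 1110 kg O₂/d

Observed yield with endogenous decay: Y_obs = Y / (1 + k_d·θ_c) = 0.480 / (1 + 0.0699 × 18.0) = 0.480 / 2.258 = 0.2126 g VSS/g BOD_L.
Mass of BOD_L removed per day: Q(S₀ − S) = 1040 × 1524 g/m³ = 1585 kg/d.
Net sludge production P_X = 0.2126 × 1585 = 337.0 kg VSS/d.
R_O = Q·ΔS − 1.42 P_X = 1585 − 478.5 = 1107 kg O₂/d.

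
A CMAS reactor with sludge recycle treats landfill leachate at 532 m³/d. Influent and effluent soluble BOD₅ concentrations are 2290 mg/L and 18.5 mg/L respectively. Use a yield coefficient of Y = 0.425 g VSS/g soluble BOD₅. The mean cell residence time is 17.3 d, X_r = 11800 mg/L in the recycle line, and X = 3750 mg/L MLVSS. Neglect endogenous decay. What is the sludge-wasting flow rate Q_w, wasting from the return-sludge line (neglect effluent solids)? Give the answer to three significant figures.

With k_d = 0 the design equation reduces to V = Y Q (S₀−S) θ_c / X = 0.425 × 532 × (2290 − 18.5) × 17.3 / 3750 = 2369 m³.
Q_w = (V·X)/(θ_c X_r) = 2369 × 3750 / (17.3 × 11800) = 43.52 m³/d.

Q_w ≈ 43.5 m³/d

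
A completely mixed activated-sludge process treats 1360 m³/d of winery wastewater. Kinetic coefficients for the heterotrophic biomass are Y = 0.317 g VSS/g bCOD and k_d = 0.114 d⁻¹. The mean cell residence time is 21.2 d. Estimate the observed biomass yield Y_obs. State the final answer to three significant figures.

Y_obs = Y / (1 + k_d θ_c) = 0.317 / (1 + 0.114 × 21.2) = 0.317 / 3.417 = 0.09278.

Y_obs ≈ 0.0928 g VSS/g bCOD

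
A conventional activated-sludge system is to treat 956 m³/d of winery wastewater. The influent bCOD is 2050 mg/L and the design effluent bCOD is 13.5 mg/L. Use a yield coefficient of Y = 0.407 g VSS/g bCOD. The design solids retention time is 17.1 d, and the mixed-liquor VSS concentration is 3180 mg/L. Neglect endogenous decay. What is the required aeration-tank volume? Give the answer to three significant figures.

V ≈ 4260 m³

Biomass mass balance (decay neglected): V·X = Y·Q·(S₀ − S)·θ_c, so V = 0.407 × 956 × (2050 − 13.5) × 17.1 / 3180 = 4261 m³.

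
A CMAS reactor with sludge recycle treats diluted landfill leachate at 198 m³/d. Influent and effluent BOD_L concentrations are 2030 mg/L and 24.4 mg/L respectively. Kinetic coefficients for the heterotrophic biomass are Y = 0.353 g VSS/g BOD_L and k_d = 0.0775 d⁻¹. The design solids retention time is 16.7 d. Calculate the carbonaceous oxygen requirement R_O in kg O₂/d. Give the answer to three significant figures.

Correct the yield for decay: Y_obs = Y/(1 + k_d θ_c) = 0.353 / (1 + 0.0775 × 16.7) = 0.353 / 2.294 = 0.1539.
Substrate removed = Q·(S₀ − S) = 198 m³/d × (2030 − 24.4) g/m³ = 3.97×10^5 g/d = 397.1 kg/d.
Net sludge production P_X = 0.1539 × 397.1 = 61.10 kg VSS/d.
R_O = Q·(S₀ − S) − 1.42·P_X = 397.1 − 1.42 × 61.10 = 310.3 kg O₂/d.

R_O ≈ 310 kg O₂/d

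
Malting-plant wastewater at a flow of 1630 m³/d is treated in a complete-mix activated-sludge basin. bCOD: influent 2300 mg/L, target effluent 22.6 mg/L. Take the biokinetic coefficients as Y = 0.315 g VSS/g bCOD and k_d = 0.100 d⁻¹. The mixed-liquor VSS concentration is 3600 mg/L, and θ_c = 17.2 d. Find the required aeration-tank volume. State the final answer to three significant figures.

Steady-state biomass mass balance: V·X·(1 + k_d·θ_c) = Y·Q·(S₀ − S)·θ_c, so V = 0.315 × 1630 × (2300 − 22.6) × 17.2 / [3600 × (1 + 0.100 × 17.2)] = 2.01×10^7 / 9792 = 2054 m³.

V ≈ 2050 m³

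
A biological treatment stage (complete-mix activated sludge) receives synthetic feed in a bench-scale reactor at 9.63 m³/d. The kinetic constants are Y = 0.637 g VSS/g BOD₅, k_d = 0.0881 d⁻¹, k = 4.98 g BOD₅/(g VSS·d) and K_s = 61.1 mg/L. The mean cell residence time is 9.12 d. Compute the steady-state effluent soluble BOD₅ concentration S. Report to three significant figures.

S ≈ 4.06 mg/L

From the Monod/SRT balance for a CMAS, S = K_s·(1+k_d θ_c)/[θ_c·(Y k − k_d) − 1] = 61.1 × (1 + 0.0881 × 9.12) / [9.12 × (0.637 × 4.98 − 0.0881) − 1] = 110.2 / 27.13 = 4.062 mg/L.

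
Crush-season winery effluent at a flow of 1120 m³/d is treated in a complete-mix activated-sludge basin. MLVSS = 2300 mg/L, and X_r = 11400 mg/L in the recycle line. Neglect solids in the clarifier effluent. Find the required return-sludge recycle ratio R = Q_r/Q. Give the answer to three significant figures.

R ≈ 0.253

Mass balance around the secondary clarifier (neglecting effluent solids): R = X / (X_r − X) = 2300 / (11400 − 2300) = 0.2527.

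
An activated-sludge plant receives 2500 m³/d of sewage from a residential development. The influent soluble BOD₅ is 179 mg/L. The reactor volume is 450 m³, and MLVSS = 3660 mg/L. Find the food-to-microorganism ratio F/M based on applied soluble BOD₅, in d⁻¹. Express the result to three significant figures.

F/M = applied load / biomass = Q·S₀/(V·X) = 2500 × 179 / (450.0 × 3660) = 0.2717 d⁻¹.

F/M ≈ 0.272 d⁻¹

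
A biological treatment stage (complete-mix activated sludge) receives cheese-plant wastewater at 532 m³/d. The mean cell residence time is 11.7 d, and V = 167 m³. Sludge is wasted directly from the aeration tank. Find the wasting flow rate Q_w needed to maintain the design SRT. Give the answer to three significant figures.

With mixed-liquor wasting, θ_c = V/Q_w, so Q_w = V/θ_c = 167.0/11.7 = 14.27 m³/d.

Q_w ≈ 14.3 m³/d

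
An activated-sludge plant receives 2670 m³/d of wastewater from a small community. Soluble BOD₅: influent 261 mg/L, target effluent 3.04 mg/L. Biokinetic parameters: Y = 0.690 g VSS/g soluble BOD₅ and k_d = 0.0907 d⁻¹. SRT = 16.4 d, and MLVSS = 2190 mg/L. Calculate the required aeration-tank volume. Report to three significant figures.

V ≈ 1430 m³

Rearranging the biomass balance for a CMAS with decay, V = Y·Q·ΔS·θ_c / [X·(1+k_d θ_c)] = 0.690 × 2670 × (261 − 3.04) × 16.4 / [2190 × (1 + 0.0907 × 16.4)] = 7.79×10^6 / 5448 = 1431 m³.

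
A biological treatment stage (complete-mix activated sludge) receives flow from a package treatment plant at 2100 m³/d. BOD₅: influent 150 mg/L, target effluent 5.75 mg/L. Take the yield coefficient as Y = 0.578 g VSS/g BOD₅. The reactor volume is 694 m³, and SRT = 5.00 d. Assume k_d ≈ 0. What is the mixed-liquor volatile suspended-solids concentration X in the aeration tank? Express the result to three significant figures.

X ≈ 1260 mg/L

Without decay, X = Y Q (S₀−S) θ_c / V = 0.578 × 2100 × (150 − 5.75) × 5.00 / 694 = 1261 mg/L.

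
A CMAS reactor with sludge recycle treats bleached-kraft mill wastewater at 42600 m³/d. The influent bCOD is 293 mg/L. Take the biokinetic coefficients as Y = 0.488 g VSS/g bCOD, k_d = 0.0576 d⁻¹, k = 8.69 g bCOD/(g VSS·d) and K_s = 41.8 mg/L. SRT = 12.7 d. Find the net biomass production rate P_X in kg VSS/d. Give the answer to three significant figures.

P_X ≈ 3500 kg VSS/d

Effluent substrate depends only on kinetics and SRT: S = K_s(1 + k_d θ_c) / [θ_c(Yk − k_d) − 1] = 41.8 × (1 + 0.0576 × 12.7) / [12.7 × (0.488 × 8.69 − 0.0576) − 1] = 72.38 / 52.13 = 1.389 mg/L.
Y_obs = Y / (1 + k_d θ_c) = 0.488 / (1 + 0.0576 × 12.7) = 0.488 / 1.732 = 0.2818.
ΔS = 293 − 1.39 = 291.6 mg/L, so the substrate removal rate is 42600 × 291.6/1000 = 12423 kg bCOD/d.
P_X = Y_obs · Q(S₀ − S) = 0.2818 × 12423 = 3501 kg VSS/d.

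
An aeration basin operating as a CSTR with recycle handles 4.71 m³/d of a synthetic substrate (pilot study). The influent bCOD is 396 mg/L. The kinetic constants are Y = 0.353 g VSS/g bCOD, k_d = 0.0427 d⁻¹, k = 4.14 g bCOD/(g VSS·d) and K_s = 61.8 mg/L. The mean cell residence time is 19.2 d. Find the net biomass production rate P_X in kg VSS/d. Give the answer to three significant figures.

For a completely mixed reactor with recycle the Lawrence–McCarty relation gives S = K_s·(1 + k_d·θ_c) / [θ_c·(Y·k − k_d) − 1] = 61.8 × (1 + 0.0427 × 19.2) / [19.2 × (0.353 × 4.14 − 0.0427) − 1] = 112.5 / 26.24 = 4.286 mg/L.
The observed yield is Y_obs = Y/(1 + k_d·θ_c) = 0.353 / (1 + 0.0427 × 19.2) = 0.353 / 1.820 = 0.1940 g VSS per g bCOD removed.
Substrate removed = Q·(S₀ − S) = 4.71 m³/d × (396 − 4.29) g/m³ = 1.84×10^3 g/d = 1.845 kg/d.
Net biomass production P_X = Y_obs × Q·(S₀ − S) = 0.1940 × 1.845 = 0.3579 kg VSS/d.

P_X ≈ 0.358 kg VSS/d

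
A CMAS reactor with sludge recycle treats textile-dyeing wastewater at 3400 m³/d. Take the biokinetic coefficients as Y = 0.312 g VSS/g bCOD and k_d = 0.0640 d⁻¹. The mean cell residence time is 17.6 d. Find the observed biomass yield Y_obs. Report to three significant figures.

Y_obs = Y / (1 + k_d θ_c) = 0.312 / (1 + 0.0640 × 17.6) = 0.312 / 2.126 = 0.1467.

Y_obs ≈ 0.147 g VSS/g bCOD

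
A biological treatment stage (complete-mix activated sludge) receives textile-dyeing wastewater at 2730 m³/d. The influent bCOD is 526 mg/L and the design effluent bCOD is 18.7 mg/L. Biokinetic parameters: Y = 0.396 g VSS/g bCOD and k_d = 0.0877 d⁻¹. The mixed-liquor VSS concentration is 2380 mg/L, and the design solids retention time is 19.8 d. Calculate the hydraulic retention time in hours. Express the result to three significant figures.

From the SRT design equation V = Y Q (S₀−S) θ_c / [X (1 + k_d θ_c)] = 0.396 × 2730 × (526 − 18.7) × 19.8 / [2380 × (1 + 0.0877 × 19.8)] = 1.09×10^7 / 6513 = 1667 m³.
Hydraulic retention time τ = V/Q = 1667 / 2730 = 0.6107 d = 14.66 h.

τ ≈ 14.7 h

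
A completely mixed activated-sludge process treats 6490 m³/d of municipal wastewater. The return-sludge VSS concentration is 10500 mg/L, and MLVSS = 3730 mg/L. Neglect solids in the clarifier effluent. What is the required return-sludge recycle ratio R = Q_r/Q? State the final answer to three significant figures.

Mass balance around the secondary clarifier (neglecting effluent solids): R = X / (X_r − X) = 3730 / (10500 − 3730) = 0.5510.

R ≈ 0.551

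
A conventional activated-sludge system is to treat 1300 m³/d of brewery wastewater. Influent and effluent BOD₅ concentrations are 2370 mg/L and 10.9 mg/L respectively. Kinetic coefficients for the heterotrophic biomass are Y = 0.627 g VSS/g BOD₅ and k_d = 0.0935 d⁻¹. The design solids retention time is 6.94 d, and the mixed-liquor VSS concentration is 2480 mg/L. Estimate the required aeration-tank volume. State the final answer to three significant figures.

V ≈ 3260 m³

Steady-state biomass mass balance: V·X·(1 + k_d·θ_c) = Y·Q·(S₀ − S)·θ_c, so V = 0.627 × 1300 × (2370 − 10.9) × 6.94 / [2480 × (1 + 0.0935 × 6.94)] = 1.33×10^7 / 4089 = 3263 m³.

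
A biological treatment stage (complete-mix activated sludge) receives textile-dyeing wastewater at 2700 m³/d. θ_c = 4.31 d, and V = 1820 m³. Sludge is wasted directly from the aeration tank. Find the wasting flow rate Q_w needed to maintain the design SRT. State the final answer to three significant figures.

Q_w ≈ 422 m³/d

Wasting from the aeration tank: Q_w = V / θ_c = 1820 / 4.31 = 422.3 m³/d.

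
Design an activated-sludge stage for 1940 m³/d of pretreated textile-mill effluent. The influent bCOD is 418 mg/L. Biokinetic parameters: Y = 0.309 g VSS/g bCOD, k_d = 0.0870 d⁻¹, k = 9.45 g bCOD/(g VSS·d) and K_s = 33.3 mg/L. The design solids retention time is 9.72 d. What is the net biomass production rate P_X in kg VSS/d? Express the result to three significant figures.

From the Monod/SRT balance for a CMAS, S = K_s·(1+k_d θ_c)/[θ_c·(Y k − k_d) − 1] = 33.3 × (1 + 0.0870 × 9.72) / [9.72 × (0.309 × 9.45 − 0.0870) − 1] = 61.46 / 26.54 = 2.316 mg/L.
The observed yield is Y_obs = Y/(1 + k_d·θ_c) = 0.309 / (1 + 0.0870 × 9.72) = 0.309 / 1.846 = 0.1674 g VSS per g bCOD removed.
ΔS = 418 − 2.32 = 415.7 mg/L, so the substrate removal rate is 1940 × 415.7/1000 = 806.4 kg bCOD/d.
Net biomass production P_X = Y_obs × Q·(S₀ − S) = 0.1674 × 806.4 = 135.0 kg VSS/d.

P_X ≈ 135 kg VSS/d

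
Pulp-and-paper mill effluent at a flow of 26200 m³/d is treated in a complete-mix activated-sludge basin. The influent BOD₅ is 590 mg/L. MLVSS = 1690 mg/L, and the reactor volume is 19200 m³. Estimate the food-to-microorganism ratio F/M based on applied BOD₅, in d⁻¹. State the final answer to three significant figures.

F/M ≈ 0.476 d⁻¹

F/M = applied load / biomass = Q·S₀/(V·X) = 26200 × 590 / (19200 × 1690) = 0.4764 d⁻¹.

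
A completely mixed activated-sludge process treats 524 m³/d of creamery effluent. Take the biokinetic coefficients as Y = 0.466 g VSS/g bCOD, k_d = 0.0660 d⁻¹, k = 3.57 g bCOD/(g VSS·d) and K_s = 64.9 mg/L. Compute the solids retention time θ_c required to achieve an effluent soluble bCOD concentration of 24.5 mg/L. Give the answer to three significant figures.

Specific growth rate at S = 24.5 mg/L: μ = YkS/(K_s+S) = 0.466·3.57·24.5/(64.9+24.5) = 0.4559 d⁻¹.
1/θ_c = 0.4559 − 0.0660 = 0.3899 d⁻¹, so θ_c = 2.565 d.

θ_c ≈ 2.56 d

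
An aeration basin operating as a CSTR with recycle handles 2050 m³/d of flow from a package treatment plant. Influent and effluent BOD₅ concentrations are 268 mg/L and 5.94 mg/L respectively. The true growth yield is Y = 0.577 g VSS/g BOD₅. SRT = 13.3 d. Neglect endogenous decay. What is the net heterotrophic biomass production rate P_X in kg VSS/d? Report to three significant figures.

No decay correction is needed, so Y_obs = Y = 0.577.
Mass of BOD₅ removed per day: Q(S₀ − S) = 2050 × 262.1 g/m³ = 537.2 kg/d.
P_X = Y_obs · Q(S₀ − S) = 0.5770 × 537.2 = 310.0 kg VSS/d.

P_X ≈ 310 kg VSS/d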